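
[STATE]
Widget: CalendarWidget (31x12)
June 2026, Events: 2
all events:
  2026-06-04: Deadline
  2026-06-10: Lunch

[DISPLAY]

           June 2026           
Mo Tu We Th Fr Sa Su           
 1  2  3  4*  5  6  7          
 8  9 10* 11 12 13 14          
15 16 17 18 19 20 21           
22 23 24 25 26 27 28           
29 30                          
                               
                               
                               
                               
                               


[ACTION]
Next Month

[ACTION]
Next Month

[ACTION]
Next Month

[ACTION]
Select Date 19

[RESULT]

         September 2026        
Mo Tu We Th Fr Sa Su           
    1  2  3  4  5  6           
 7  8  9 10 11 12 13           
14 15 16 17 18 [19] 20         
21 22 23 24 25 26 27           
28 29 30                       
                               
                               
                               
                               
                               


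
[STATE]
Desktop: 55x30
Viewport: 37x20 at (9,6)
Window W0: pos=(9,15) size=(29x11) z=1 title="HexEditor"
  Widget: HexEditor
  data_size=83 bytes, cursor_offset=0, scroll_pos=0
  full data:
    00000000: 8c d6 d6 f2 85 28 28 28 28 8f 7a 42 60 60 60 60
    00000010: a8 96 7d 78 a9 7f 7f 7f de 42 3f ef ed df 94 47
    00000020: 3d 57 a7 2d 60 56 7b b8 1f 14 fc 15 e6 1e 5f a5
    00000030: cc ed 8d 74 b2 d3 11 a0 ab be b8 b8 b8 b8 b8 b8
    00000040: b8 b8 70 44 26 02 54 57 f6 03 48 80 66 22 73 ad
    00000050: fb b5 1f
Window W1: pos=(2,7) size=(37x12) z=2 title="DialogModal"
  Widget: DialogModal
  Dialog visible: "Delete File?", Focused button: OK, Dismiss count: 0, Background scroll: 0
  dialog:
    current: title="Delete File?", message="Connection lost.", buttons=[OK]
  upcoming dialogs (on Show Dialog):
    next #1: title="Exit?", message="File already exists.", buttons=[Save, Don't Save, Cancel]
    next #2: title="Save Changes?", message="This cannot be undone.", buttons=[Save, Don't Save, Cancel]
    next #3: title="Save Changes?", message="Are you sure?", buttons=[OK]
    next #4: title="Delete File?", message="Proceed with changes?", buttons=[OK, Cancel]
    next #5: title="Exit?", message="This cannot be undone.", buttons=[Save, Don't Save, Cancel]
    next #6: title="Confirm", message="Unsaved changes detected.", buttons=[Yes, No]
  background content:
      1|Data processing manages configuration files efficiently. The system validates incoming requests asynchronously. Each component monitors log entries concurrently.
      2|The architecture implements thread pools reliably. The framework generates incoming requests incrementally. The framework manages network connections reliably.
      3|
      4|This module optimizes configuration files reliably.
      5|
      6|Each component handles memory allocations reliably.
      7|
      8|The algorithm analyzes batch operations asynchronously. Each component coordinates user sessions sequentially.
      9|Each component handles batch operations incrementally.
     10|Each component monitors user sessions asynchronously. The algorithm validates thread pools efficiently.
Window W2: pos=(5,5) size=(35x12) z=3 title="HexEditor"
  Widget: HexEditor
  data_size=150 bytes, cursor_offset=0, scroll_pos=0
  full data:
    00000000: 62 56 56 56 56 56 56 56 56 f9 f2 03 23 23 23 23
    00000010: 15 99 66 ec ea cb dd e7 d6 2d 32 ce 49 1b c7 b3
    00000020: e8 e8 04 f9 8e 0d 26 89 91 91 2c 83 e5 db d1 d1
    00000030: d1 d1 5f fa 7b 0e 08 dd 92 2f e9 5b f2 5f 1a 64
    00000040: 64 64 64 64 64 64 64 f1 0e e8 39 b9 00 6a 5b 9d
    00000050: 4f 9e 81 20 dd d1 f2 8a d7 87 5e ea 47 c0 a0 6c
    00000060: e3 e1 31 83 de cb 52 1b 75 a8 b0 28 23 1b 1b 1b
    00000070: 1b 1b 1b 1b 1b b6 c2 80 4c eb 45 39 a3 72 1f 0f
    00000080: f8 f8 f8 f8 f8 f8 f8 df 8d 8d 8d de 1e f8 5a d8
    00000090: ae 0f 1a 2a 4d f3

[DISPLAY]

xEditor                       ┃      
──────────────────────────────┨      
00000  62 56 56 56 56 56 56 56┃      
00010  15 99 66 ec ea cb dd e7┃      
00020  e8 e8 04 f9 8e 0d 26 89┃      
00030  d1 d1 5f fa 7b 0e 08 dd┃      
00040  64 64 64 64 64 64 64 f1┃      
00050  4f 9e 81 20 dd d1 f2 8a┃      
00060  e3 e1 31 83 de cb 52 1b┃      
00070  1b 1b 1b 1b 1b b6 c2 80┃      
━━━━━━━━━━━━━━━━━━━━━━━━━━━━━━┛      
gorithm analyzes batch operat┃       
━━━━━━━━━━━━━━━━━━━━━━━━━━━━━┛       
┃00000010  a8 96 7d 78 a9 7f┃        
┃00000020  3d 57 a7 2d 60 56┃        
┃00000030  cc ed 8d 74 b2 d3┃        
┃00000040  b8 b8 70 44 26 02┃        
┃00000050  fb b5 1f         ┃        
┃                           ┃        
┗━━━━━━━━━━━━━━━━━━━━━━━━━━━┛        


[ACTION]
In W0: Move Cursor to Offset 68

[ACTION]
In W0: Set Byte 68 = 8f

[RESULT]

xEditor                       ┃      
──────────────────────────────┨      
00000  62 56 56 56 56 56 56 56┃      
00010  15 99 66 ec ea cb dd e7┃      
00020  e8 e8 04 f9 8e 0d 26 89┃      
00030  d1 d1 5f fa 7b 0e 08 dd┃      
00040  64 64 64 64 64 64 64 f1┃      
00050  4f 9e 81 20 dd d1 f2 8a┃      
00060  e3 e1 31 83 de cb 52 1b┃      
00070  1b 1b 1b 1b 1b b6 c2 80┃      
━━━━━━━━━━━━━━━━━━━━━━━━━━━━━━┛      
gorithm analyzes batch operat┃       
━━━━━━━━━━━━━━━━━━━━━━━━━━━━━┛       
┃00000010  a8 96 7d 78 a9 7f┃        
┃00000020  3d 57 a7 2d 60 56┃        
┃00000030  cc ed 8d 74 b2 d3┃        
┃00000040  b8 b8 70 44 8F 02┃        
┃00000050  fb b5 1f         ┃        
┃                           ┃        
┗━━━━━━━━━━━━━━━━━━━━━━━━━━━┛        


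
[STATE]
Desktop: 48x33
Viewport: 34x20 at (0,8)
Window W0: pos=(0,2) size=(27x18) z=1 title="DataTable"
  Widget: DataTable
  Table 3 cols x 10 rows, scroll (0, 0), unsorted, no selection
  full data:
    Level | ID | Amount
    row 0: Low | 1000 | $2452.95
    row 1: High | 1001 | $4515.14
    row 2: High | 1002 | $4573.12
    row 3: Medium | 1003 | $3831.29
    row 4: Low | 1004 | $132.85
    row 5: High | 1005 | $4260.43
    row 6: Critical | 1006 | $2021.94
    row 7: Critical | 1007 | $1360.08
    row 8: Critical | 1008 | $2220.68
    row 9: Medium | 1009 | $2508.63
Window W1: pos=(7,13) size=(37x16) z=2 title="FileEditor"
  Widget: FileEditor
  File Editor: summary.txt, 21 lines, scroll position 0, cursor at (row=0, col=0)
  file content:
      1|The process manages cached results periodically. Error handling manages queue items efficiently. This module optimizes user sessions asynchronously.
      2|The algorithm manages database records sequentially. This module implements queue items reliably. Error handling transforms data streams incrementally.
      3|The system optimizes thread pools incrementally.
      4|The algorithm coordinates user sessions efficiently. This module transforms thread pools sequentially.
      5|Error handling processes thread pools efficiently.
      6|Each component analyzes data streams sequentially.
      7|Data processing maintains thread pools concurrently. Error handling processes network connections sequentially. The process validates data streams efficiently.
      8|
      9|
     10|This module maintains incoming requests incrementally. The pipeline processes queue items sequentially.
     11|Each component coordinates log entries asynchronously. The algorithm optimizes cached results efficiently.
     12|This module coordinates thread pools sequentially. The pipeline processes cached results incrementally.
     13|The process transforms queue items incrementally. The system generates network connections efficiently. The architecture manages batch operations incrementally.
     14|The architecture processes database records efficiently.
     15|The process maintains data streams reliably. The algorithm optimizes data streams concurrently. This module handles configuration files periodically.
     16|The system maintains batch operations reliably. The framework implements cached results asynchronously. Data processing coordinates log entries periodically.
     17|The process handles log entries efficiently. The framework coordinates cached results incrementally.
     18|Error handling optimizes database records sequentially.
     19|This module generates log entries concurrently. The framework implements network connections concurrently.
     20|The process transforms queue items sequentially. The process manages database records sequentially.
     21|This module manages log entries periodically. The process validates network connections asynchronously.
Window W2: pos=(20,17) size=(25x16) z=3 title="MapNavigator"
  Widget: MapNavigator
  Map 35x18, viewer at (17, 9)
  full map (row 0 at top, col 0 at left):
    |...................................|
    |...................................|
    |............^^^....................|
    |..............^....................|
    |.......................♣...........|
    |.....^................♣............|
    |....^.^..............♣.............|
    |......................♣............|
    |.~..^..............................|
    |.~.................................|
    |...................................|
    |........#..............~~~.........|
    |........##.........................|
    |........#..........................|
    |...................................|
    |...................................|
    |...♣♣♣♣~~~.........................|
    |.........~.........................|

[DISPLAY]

┃High    │1001│$4515.14   ┃       
┃High    │1002│$4573.12   ┃       
┃Medium  │1003│$3831.29   ┃       
┃Low     │1004│$132.85    ┃       
┃High    │1005│$4260.43   ┃       
┃Critic┏━━━━━━━━━━━━━━━━━━━━━━━━━━
┃Critic┃ FileEditor               
┃Critic┠──────────────────────────
┃Medium┃█he process manages cached
┃      ┃The algorith┏━━━━━━━━━━━━━
┃      ┃The system o┃ MapNavigator
┗━━━━━━┃The algorith┠─────────────
       ┃Error handli┃........^....
       ┃Each compone┃.............
       ┃Data process┃.............
       ┃            ┃^............
       ┃            ┃.............
       ┃This module ┃.............
       ┃Each compone┃...........@.
       ┃This module ┃.............


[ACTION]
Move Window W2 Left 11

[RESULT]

┃High    │1001│$4515.14   ┃       
┃High    │1002│$4573.12   ┃       
┃Medium  │1003│$3831.29   ┃       
┃Low     │1004│$132.85    ┃       
┃High    │1005│$4260.43   ┃       
┃Critic┏━━━━━━━━━━━━━━━━━━━━━━━━━━
┃Critic┃ FileEditor               
┃Critic┠──────────────────────────
┃Medium┃█he process manages cached
┃      ┃T┏━━━━━━━━━━━━━━━━━━━━━━━┓
┃      ┃T┃ MapNavigator          ┃
┗━━━━━━┃T┠───────────────────────┨
       ┃E┃........^..............┃
       ┃E┃.................♣.....┃
       ┃D┃................♣......┃
       ┃ ┃^..............♣.......┃
       ┃ ┃................♣......┃
       ┃T┃.......................┃
       ┃E┃...........@...........┃
       ┃T┃.......................┃


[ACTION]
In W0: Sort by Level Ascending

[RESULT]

┃Critical│1007│$1360.08   ┃       
┃Critical│1008│$2220.68   ┃       
┃High    │1001│$4515.14   ┃       
┃High    │1002│$4573.12   ┃       
┃High    │1005│$4260.43   ┃       
┃Low   ┏━━━━━━━━━━━━━━━━━━━━━━━━━━
┃Low   ┃ FileEditor               
┃Medium┠──────────────────────────
┃Medium┃█he process manages cached
┃      ┃T┏━━━━━━━━━━━━━━━━━━━━━━━┓
┃      ┃T┃ MapNavigator          ┃
┗━━━━━━┃T┠───────────────────────┨
       ┃E┃........^..............┃
       ┃E┃.................♣.....┃
       ┃D┃................♣......┃
       ┃ ┃^..............♣.......┃
       ┃ ┃................♣......┃
       ┃T┃.......................┃
       ┃E┃...........@...........┃
       ┃T┃.......................┃


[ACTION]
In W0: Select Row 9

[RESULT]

┃Critical│1007│$1360.08   ┃       
┃Critical│1008│$2220.68   ┃       
┃High    │1001│$4515.14   ┃       
┃High    │1002│$4573.12   ┃       
┃High    │1005│$4260.43   ┃       
┃Low   ┏━━━━━━━━━━━━━━━━━━━━━━━━━━
┃Low   ┃ FileEditor               
┃Medium┠──────────────────────────
┃>edium┃█he process manages cached
┃      ┃T┏━━━━━━━━━━━━━━━━━━━━━━━┓
┃      ┃T┃ MapNavigator          ┃
┗━━━━━━┃T┠───────────────────────┨
       ┃E┃........^..............┃
       ┃E┃.................♣.....┃
       ┃D┃................♣......┃
       ┃ ┃^..............♣.......┃
       ┃ ┃................♣......┃
       ┃T┃.......................┃
       ┃E┃...........@...........┃
       ┃T┃.......................┃


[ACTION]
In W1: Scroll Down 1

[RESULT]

┃Critical│1007│$1360.08   ┃       
┃Critical│1008│$2220.68   ┃       
┃High    │1001│$4515.14   ┃       
┃High    │1002│$4573.12   ┃       
┃High    │1005│$4260.43   ┃       
┃Low   ┏━━━━━━━━━━━━━━━━━━━━━━━━━━
┃Low   ┃ FileEditor               
┃Medium┠──────────────────────────
┃>edium┃The algorithm manages data
┃      ┃T┏━━━━━━━━━━━━━━━━━━━━━━━┓
┃      ┃T┃ MapNavigator          ┃
┗━━━━━━┃E┠───────────────────────┨
       ┃E┃........^..............┃
       ┃D┃.................♣.....┃
       ┃ ┃................♣......┃
       ┃ ┃^..............♣.......┃
       ┃T┃................♣......┃
       ┃E┃.......................┃
       ┃T┃...........@...........┃
       ┃T┃.......................┃


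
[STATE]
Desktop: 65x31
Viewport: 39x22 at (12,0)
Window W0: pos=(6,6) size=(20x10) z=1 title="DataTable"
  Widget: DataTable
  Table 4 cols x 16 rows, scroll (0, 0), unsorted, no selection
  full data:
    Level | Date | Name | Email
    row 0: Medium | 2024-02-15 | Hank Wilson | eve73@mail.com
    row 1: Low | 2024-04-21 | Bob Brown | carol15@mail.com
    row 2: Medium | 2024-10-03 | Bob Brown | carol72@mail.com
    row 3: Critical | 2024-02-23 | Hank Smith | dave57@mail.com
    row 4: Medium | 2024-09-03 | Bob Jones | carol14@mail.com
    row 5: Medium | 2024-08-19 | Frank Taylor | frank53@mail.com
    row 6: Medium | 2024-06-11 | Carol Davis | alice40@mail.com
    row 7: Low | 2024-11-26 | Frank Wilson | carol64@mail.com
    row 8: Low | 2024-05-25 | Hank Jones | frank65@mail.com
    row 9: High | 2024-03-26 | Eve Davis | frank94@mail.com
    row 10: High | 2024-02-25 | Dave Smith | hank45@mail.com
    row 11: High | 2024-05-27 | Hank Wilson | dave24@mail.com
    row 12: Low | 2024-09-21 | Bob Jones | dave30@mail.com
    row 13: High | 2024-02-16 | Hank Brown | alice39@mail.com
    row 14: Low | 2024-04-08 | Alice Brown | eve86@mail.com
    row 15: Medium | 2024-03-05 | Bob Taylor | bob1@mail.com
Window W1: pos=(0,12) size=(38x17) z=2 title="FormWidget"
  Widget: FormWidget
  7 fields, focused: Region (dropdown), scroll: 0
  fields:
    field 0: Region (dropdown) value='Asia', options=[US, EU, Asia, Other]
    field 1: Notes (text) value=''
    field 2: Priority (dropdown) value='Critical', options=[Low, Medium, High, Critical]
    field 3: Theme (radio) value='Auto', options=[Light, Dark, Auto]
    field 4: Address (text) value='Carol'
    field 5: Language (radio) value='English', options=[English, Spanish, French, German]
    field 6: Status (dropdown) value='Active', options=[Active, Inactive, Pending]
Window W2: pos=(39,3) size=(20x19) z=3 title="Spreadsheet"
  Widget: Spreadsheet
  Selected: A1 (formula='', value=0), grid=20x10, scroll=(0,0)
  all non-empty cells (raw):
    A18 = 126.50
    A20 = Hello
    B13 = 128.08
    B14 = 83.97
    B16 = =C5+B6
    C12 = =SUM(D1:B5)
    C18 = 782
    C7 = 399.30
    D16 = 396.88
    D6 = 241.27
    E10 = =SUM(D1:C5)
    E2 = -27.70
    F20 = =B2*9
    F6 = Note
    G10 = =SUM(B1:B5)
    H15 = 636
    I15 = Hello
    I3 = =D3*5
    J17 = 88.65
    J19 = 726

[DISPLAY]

                                       
                                       
                                       
                           ┏━━━━━━━━━━━
                           ┃ Spreadshee
                           ┠───────────
━━━━━━━━━━━━━┓             ┃A1:        
Table        ┃             ┃       A   
─────────────┨             ┃-----------
   │Date     ┃             ┃  1      [0
───┼─────────┃             ┃  2        
m  │2024-02-1┃             ┃  3        
━━━━━━━━━━━━━━━━━━━━━━━━━┓ ┃  4        
                         ┃ ┃  5        
─────────────────────────┨ ┃  6        
   [Asia               ▼]┃ ┃  7        
   [                    ]┃ ┃  8        
   [Critical           ▼]┃ ┃  9        
   ( ) Light  ( ) Dark  (┃ ┃ 10        
   [Carol               ]┃ ┃ 11        
   (●) English  ( ) Spani┃ ┃ 12        
   [Active             ▼]┃ ┗━━━━━━━━━━━


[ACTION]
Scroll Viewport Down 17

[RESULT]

   │Date     ┃             ┃  1      [0
───┼─────────┃             ┃  2        
m  │2024-02-1┃             ┃  3        
━━━━━━━━━━━━━━━━━━━━━━━━━┓ ┃  4        
                         ┃ ┃  5        
─────────────────────────┨ ┃  6        
   [Asia               ▼]┃ ┃  7        
   [                    ]┃ ┃  8        
   [Critical           ▼]┃ ┃  9        
   ( ) Light  ( ) Dark  (┃ ┃ 10        
   [Carol               ]┃ ┃ 11        
   (●) English  ( ) Spani┃ ┃ 12        
   [Active             ▼]┃ ┗━━━━━━━━━━━
                         ┃             
                         ┃             
                         ┃             
                         ┃             
                         ┃             
                         ┃             
━━━━━━━━━━━━━━━━━━━━━━━━━┛             
                                       
                                       


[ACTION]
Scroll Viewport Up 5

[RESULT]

                           ┃ Spreadshee
                           ┠───────────
━━━━━━━━━━━━━┓             ┃A1:        
Table        ┃             ┃       A   
─────────────┨             ┃-----------
   │Date     ┃             ┃  1      [0
───┼─────────┃             ┃  2        
m  │2024-02-1┃             ┃  3        
━━━━━━━━━━━━━━━━━━━━━━━━━┓ ┃  4        
                         ┃ ┃  5        
─────────────────────────┨ ┃  6        
   [Asia               ▼]┃ ┃  7        
   [                    ]┃ ┃  8        
   [Critical           ▼]┃ ┃  9        
   ( ) Light  ( ) Dark  (┃ ┃ 10        
   [Carol               ]┃ ┃ 11        
   (●) English  ( ) Spani┃ ┃ 12        
   [Active             ▼]┃ ┗━━━━━━━━━━━
                         ┃             
                         ┃             
                         ┃             
                         ┃             


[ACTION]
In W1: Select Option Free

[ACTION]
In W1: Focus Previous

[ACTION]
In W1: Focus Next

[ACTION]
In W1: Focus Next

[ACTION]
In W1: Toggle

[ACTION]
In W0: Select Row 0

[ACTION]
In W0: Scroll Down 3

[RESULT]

                           ┃ Spreadshee
                           ┠───────────
━━━━━━━━━━━━━┓             ┃A1:        
Table        ┃             ┃       A   
─────────────┨             ┃-----------
   │Date     ┃             ┃  1      [0
───┼─────────┃             ┃  2        
cal│2024-02-2┃             ┃  3        
━━━━━━━━━━━━━━━━━━━━━━━━━┓ ┃  4        
                         ┃ ┃  5        
─────────────────────────┨ ┃  6        
   [Asia               ▼]┃ ┃  7        
   [                    ]┃ ┃  8        
   [Critical           ▼]┃ ┃  9        
   ( ) Light  ( ) Dark  (┃ ┃ 10        
   [Carol               ]┃ ┃ 11        
   (●) English  ( ) Spani┃ ┃ 12        
   [Active             ▼]┃ ┗━━━━━━━━━━━
                         ┃             
                         ┃             
                         ┃             
                         ┃             


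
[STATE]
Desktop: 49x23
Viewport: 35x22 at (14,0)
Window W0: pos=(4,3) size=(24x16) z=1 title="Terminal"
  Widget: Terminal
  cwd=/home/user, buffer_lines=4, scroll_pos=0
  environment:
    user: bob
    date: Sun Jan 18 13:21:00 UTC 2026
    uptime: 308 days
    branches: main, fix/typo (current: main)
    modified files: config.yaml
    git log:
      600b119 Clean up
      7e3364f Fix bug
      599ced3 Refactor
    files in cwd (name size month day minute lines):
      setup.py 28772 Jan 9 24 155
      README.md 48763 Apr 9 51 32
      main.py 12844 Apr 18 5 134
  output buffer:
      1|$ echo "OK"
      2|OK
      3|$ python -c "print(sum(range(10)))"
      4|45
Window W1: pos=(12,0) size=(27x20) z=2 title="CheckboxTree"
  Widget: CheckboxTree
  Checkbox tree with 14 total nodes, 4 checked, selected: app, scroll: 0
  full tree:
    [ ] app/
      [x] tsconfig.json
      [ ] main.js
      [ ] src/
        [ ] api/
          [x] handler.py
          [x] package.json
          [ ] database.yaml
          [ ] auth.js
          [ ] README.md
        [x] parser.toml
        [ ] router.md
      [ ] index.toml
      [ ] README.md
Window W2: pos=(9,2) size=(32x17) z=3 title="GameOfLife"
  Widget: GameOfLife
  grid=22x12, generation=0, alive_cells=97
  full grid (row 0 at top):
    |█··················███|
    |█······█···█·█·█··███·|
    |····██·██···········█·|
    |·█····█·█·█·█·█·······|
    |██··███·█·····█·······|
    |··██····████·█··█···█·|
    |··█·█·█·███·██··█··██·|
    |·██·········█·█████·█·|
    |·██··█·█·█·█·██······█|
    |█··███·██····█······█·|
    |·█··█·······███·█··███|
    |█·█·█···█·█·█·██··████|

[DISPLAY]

━━━━━━━━━━━━━━━━━━━━━━━━┓          
CheckboxTree            ┃          
━━━━━━━━━━━━━━━━━━━━━━━━━━┓        
eOfLife                   ┃        
──────────────────────────┨        
 0                        ┃        
···············███        ┃        
···█···█·█·█··███·        ┃        
██·██···········█·        ┃        
··█·█·█·█·█·······        ┃        
███·█·····█·······        ┃        
····████·█··█···█·        ┃        
█·█·███·██··█··██·        ┃        
········█·█████·█·        ┃        
·█·█·█·█·██······█        ┃        
██·██····█······█·        ┃        
█·······███·█··███        ┃        
█···█·█·█·██··████        ┃        
━━━━━━━━━━━━━━━━━━━━━━━━━━┛        
━━━━━━━━━━━━━━━━━━━━━━━━┛          
                                   
                                   


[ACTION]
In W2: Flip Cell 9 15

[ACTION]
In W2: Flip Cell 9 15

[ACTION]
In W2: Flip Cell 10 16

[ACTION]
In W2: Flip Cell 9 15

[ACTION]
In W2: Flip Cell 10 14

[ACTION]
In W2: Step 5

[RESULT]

━━━━━━━━━━━━━━━━━━━━━━━━┓          
CheckboxTree            ┃          
━━━━━━━━━━━━━━━━━━━━━━━━━━┓        
eOfLife                   ┃        
──────────────────────────┨        
 5                        ┃        
···██·············        ┃        
·█···█·█·█········        ┃        
█·█··█·█···██·····        ┃        
█·····██··········        ┃        
████·······█··███·        ┃        
··██···█···███···█        ┃        
········███·····█·        ┃        
··███····████·····        ┃        
···········█······        ┃        
·████·······█···█·        ┃        
·····█·······██·█·        ┃        
··███··········█··        ┃        
━━━━━━━━━━━━━━━━━━━━━━━━━━┛        
━━━━━━━━━━━━━━━━━━━━━━━━┛          
                                   
                                   


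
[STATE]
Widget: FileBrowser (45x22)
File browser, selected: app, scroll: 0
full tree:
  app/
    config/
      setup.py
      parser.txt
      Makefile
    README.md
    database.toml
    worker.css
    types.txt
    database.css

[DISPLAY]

> [-] app/                                   
    [+] config/                              
    README.md                                
    database.toml                            
    worker.css                               
    types.txt                                
    database.css                             
                                             
                                             
                                             
                                             
                                             
                                             
                                             
                                             
                                             
                                             
                                             
                                             
                                             
                                             
                                             


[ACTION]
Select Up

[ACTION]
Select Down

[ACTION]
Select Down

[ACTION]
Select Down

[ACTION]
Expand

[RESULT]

  [-] app/                                   
    [+] config/                              
    README.md                                
  > database.toml                            
    worker.css                               
    types.txt                                
    database.css                             
                                             
                                             
                                             
                                             
                                             
                                             
                                             
                                             
                                             
                                             
                                             
                                             
                                             
                                             
                                             


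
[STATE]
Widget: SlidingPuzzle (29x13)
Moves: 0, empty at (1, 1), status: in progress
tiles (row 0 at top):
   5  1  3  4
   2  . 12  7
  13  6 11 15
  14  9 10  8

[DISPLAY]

┌────┬────┬────┬────┐        
│  5 │  1 │  3 │  4 │        
├────┼────┼────┼────┤        
│  2 │    │ 12 │  7 │        
├────┼────┼────┼────┤        
│ 13 │  6 │ 11 │ 15 │        
├────┼────┼────┼────┤        
│ 14 │  9 │ 10 │  8 │        
└────┴────┴────┴────┘        
Moves: 0                     
                             
                             
                             


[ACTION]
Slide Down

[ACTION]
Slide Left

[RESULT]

┌────┬────┬────┬────┐        
│  5 │  3 │    │  4 │        
├────┼────┼────┼────┤        
│  2 │  1 │ 12 │  7 │        
├────┼────┼────┼────┤        
│ 13 │  6 │ 11 │ 15 │        
├────┼────┼────┼────┤        
│ 14 │  9 │ 10 │  8 │        
└────┴────┴────┴────┘        
Moves: 2                     
                             
                             
                             


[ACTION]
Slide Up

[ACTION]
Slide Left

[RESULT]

┌────┬────┬────┬────┐        
│  5 │  3 │ 12 │  4 │        
├────┼────┼────┼────┤        
│  2 │  1 │  7 │    │        
├────┼────┼────┼────┤        
│ 13 │  6 │ 11 │ 15 │        
├────┼────┼────┼────┤        
│ 14 │  9 │ 10 │  8 │        
└────┴────┴────┴────┘        
Moves: 4                     
                             
                             
                             


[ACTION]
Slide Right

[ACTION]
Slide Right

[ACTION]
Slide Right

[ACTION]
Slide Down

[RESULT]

┌────┬────┬────┬────┐        
│    │  3 │ 12 │  4 │        
├────┼────┼────┼────┤        
│  5 │  2 │  1 │  7 │        
├────┼────┼────┼────┤        
│ 13 │  6 │ 11 │ 15 │        
├────┼────┼────┼────┤        
│ 14 │  9 │ 10 │  8 │        
└────┴────┴────┴────┘        
Moves: 8                     
                             
                             
                             


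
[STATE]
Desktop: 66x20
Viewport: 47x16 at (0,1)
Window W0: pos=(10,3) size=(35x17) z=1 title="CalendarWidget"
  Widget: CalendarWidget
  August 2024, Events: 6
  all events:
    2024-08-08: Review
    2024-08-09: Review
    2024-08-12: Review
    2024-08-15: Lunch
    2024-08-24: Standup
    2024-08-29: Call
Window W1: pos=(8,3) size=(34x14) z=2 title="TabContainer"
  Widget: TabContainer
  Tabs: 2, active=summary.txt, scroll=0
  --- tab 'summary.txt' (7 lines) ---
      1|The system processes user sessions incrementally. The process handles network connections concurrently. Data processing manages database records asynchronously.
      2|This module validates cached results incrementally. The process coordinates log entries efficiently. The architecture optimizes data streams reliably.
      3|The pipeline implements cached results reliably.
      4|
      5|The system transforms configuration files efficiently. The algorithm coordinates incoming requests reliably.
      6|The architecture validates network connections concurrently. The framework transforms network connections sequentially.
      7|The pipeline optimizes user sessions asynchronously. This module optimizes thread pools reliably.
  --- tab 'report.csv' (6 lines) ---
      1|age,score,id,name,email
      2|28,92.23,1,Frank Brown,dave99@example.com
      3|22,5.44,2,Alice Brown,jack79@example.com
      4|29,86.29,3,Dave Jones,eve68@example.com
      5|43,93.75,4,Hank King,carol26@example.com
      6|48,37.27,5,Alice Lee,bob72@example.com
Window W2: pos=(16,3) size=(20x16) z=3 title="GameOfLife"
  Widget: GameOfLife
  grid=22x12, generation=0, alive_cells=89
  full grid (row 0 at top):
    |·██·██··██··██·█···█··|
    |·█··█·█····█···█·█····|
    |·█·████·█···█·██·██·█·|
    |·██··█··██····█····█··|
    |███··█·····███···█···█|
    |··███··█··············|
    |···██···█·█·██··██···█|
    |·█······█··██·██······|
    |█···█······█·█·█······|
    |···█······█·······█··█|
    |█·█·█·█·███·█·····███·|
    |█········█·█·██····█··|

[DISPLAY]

                                               
                                               
        ┏━━━━━━━┏━━━━━━━━━━━━━━━━━━┓━━━━━┓━━┓  
        ┃ TabCon┃ GameOfLife       ┃     ┃  ┃  
        ┠───────┠──────────────────┨─────┨──┨  
        ┃[summar┃Gen: 0            ┃     ┃  ┃  
        ┃───────┃█·██··██··██·█···█┃─────┃  ┃  
        ┃The sys┃··█·█····█···█·█··┃essio┃  ┃  
        ┃This mo┃·████·█···█·██·██·┃d res┃  ┃  
        ┃The pip┃█··█··██····█····█┃hed r┃  ┃  
        ┃       ┃█··█·····███···█··┃     ┃  ┃  
        ┃The sys┃███··█············┃gurat┃  ┃  
        ┃The arc┃·██···█·█·██··██··┃netwo┃  ┃  
        ┃The pip┃······█··██·██····┃ sess┃  ┃  
        ┃       ┃··█······█·█·█····┃     ┃  ┃  
        ┗━━━━━━━┃·█······█·······█·┃━━━━━┛  ┃  


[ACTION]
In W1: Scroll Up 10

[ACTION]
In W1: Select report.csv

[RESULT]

                                               
                                               
        ┏━━━━━━━┏━━━━━━━━━━━━━━━━━━┓━━━━━┓━━┓  
        ┃ TabCon┃ GameOfLife       ┃     ┃  ┃  
        ┠───────┠──────────────────┨─────┨──┨  
        ┃ summar┃Gen: 0            ┃     ┃  ┃  
        ┃───────┃█·██··██··██·█···█┃─────┃  ┃  
        ┃age,sco┃··█·█····█···█·█··┃     ┃  ┃  
        ┃28,92.2┃·████·█···█·██·██·┃99@ex┃  ┃  
        ┃22,5.44┃█··█··██····█····█┃9@exa┃  ┃  
        ┃29,86.2┃█··█·····███···█··┃@exam┃  ┃  
        ┃43,93.7┃███··█············┃6@exa┃  ┃  
        ┃48,37.2┃·██···█·█·██··██··┃examp┃  ┃  
        ┃       ┃······█··██·██····┃     ┃  ┃  
        ┃       ┃··█······█·█·█····┃     ┃  ┃  
        ┗━━━━━━━┃·█······█·······█·┃━━━━━┛  ┃  


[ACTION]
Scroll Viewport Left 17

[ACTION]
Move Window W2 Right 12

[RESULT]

                                               
                                               
        ┏━━━━━━━━━━━━━━━━━━━┏━━━━━━━━━━━━━━━━━━
        ┃ TabContainer      ┃ GameOfLife       
        ┠───────────────────┠──────────────────
        ┃ summary.txt │[repo┃Gen: 0            
        ┃───────────────────┃█·██··██··██·█···█
        ┃age,score,id,name,e┃··█·█····█···█·█··
        ┃28,92.23,1,Frank Br┃·████·█···█·██·██·
        ┃22,5.44,2,Alice Bro┃█··█··██····█····█
        ┃29,86.29,3,Dave Jon┃█··█·····███···█··
        ┃43,93.75,4,Hank Kin┃███··█············
        ┃48,37.27,5,Alice Le┃·██···█·█·██··██··
        ┃                   ┃······█··██·██····
        ┃                   ┃··█······█·█·█····
        ┗━━━━━━━━━━━━━━━━━━━┃·█······█·······█·


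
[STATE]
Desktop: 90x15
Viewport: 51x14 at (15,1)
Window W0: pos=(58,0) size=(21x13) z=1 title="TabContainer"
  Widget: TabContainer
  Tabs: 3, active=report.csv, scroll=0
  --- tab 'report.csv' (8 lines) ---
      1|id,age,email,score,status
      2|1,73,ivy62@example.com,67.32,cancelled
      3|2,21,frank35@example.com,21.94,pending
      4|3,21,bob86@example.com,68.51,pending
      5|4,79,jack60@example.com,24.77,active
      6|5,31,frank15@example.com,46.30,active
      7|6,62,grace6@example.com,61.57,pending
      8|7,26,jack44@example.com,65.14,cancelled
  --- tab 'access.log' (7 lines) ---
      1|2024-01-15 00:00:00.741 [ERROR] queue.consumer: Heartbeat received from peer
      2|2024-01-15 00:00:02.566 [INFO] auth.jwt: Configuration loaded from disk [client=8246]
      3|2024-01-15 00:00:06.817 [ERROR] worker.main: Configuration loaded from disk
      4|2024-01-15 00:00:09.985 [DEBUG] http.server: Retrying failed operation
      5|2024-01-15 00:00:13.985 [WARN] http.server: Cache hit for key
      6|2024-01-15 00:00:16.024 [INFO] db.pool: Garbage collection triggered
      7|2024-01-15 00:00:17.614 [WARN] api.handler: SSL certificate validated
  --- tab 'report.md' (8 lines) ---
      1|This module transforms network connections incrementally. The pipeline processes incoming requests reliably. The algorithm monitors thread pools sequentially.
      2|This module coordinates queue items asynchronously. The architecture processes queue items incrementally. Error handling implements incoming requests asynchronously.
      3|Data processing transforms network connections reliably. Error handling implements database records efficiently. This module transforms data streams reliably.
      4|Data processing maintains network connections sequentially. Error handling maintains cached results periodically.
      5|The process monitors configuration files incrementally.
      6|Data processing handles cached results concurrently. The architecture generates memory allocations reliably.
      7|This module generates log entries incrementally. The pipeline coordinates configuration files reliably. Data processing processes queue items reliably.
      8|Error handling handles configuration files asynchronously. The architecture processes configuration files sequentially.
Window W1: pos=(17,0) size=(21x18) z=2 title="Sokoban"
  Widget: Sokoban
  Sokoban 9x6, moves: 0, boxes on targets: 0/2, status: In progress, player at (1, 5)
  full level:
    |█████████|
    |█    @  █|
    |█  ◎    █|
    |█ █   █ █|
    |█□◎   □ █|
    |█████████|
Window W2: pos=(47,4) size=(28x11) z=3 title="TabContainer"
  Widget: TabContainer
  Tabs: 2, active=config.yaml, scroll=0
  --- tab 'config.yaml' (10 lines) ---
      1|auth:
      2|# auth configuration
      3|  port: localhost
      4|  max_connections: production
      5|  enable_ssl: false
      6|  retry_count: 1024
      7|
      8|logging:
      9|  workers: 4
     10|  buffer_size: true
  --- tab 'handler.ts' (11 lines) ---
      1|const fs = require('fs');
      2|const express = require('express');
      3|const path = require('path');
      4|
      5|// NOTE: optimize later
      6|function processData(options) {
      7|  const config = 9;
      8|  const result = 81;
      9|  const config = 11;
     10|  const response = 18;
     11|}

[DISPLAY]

  ┃ Sokoban           ┃                    ┃ TabCon
  ┠───────────────────┨                    ┠───────
  ┃█████████          ┃                    ┃[report
  ┃█    @  █          ┃         ┏━━━━━━━━━━━━━━━━━━
  ┃█  ◎    █          ┃         ┃ TabContainer     
  ┃█ █   █ █          ┃         ┠──────────────────
  ┃█□◎   □ █          ┃         ┃[config.yaml]│ han
  ┃█████████          ┃         ┃──────────────────
  ┃Moves: 0  0/2      ┃         ┃auth:             
  ┃                   ┃         ┃# auth configurati
  ┃                   ┃         ┃  port: localhost 
  ┃                   ┃         ┃  max_connections:
  ┃                   ┃         ┃  enable_ssl: fals
  ┃                   ┃         ┗━━━━━━━━━━━━━━━━━━


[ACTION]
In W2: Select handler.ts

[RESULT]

  ┃ Sokoban           ┃                    ┃ TabCon
  ┠───────────────────┨                    ┠───────
  ┃█████████          ┃                    ┃[report
  ┃█    @  █          ┃         ┏━━━━━━━━━━━━━━━━━━
  ┃█  ◎    █          ┃         ┃ TabContainer     
  ┃█ █   █ █          ┃         ┠──────────────────
  ┃█□◎   □ █          ┃         ┃ config.yaml │[han
  ┃█████████          ┃         ┃──────────────────
  ┃Moves: 0  0/2      ┃         ┃const fs = require
  ┃                   ┃         ┃const express = re
  ┃                   ┃         ┃const path = requi
  ┃                   ┃         ┃                  
  ┃                   ┃         ┃// NOTE: optimize 
  ┃                   ┃         ┗━━━━━━━━━━━━━━━━━━


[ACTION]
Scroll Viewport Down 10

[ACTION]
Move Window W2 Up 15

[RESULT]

  ┃ Sokoban           ┃         ┃ TabContainer     
  ┠───────────────────┨         ┠──────────────────
  ┃█████████          ┃         ┃ config.yaml │[han
  ┃█    @  █          ┃         ┃──────────────────
  ┃█  ◎    █          ┃         ┃const fs = require
  ┃█ █   █ █          ┃         ┃const express = re
  ┃█□◎   □ █          ┃         ┃const path = requi
  ┃█████████          ┃         ┃                  
  ┃Moves: 0  0/2      ┃         ┃// NOTE: optimize 
  ┃                   ┃         ┗━━━━━━━━━━━━━━━━━━
  ┃                   ┃                    ┃6,62,gr
  ┃                   ┃                    ┗━━━━━━━
  ┃                   ┃                            
  ┃                   ┃                            
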